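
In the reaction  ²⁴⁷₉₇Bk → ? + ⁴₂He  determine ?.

Am-243

Conserve mass number: 247 = A + 4, so A = 243.
Conserve atomic number: 97 = Z + 2, so Z = 95.
Z = 95 is americium, so the species is ²⁴³₉₅Am.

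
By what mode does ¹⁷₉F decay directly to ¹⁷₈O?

beta-plus decay or electron capture

ΔA = 17 − 17 = 0; ΔZ = 8 − 9 = -1.
A is unchanged and Z drops by 1 — a proton has become a neutron (β⁺ emission or electron capture).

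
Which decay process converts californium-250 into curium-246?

ΔA = 246 − 250 = -4; ΔZ = 96 − 98 = -2.
A drops by 4 and Z drops by 2 — the signature of alpha emission.

alpha decay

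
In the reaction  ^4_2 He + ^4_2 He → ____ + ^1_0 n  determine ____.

Be-7

Conserve mass number: 4 + 4 = A + 1, so A = 7.
Conserve atomic number: 2 + 2 = Z + 0, so Z = 4.
Z = 4 is beryllium, so the species is ^7_4 Be.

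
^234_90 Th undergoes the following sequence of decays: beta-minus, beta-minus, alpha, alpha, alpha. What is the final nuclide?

Rn-222

Start: (A, Z) = (234, 90).
After β⁻: (234, 91).
After β⁻: (234, 92).
After α: (230, 90).
After α: (226, 88).
After α: (222, 86).
Z = 86 is radon.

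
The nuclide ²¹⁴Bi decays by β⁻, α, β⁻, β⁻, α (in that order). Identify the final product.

Start: (A, Z) = (214, 83).
After β⁻: (214, 84).
After α: (210, 82).
After β⁻: (210, 83).
After β⁻: (210, 84).
After α: (206, 82).
Z = 82 is lead.

Pb-206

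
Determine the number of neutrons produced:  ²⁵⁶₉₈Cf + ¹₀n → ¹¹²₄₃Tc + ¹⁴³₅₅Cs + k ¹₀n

2

Conserve mass number: 257 = 112 + 143 + k, so k = 257 − 255 = 2.
Check atomic number: 98 = 43 + 55 + 0 = 98. ✓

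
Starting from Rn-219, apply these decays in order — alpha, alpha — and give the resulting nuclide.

Start: (A, Z) = (219, 86).
After α: (215, 84).
After α: (211, 82).
Z = 82 is lead.

Pb-211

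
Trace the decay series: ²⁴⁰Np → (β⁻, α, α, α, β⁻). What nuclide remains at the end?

Ac-228

Start: (A, Z) = (240, 93).
After β⁻: (240, 94).
After α: (236, 92).
After α: (232, 90).
After α: (228, 88).
After β⁻: (228, 89).
Z = 89 is actinium.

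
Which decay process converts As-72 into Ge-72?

beta-plus decay or electron capture

ΔA = 72 − 72 = 0; ΔZ = 32 − 33 = -1.
A is unchanged and Z drops by 1 — a proton has become a neutron (β⁺ emission or electron capture).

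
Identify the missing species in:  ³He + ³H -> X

Li-6

Conserve mass number: 3 + 3 = A, so A = 6.
Conserve atomic number: 2 + 1 = Z, so Z = 3.
Z = 3 is lithium, so the species is ⁶Li.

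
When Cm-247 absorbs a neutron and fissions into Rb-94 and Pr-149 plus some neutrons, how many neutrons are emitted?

5

Conserve mass number: 248 = 94 + 149 + k, so k = 248 − 243 = 5.
Check atomic number: 96 = 37 + 59 + 0 = 96. ✓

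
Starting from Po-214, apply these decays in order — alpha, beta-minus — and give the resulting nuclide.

Bi-210

Start: (A, Z) = (214, 84).
After α: (210, 82).
After β⁻: (210, 83).
Z = 83 is bismuth.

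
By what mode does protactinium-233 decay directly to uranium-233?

beta-minus decay

ΔA = 233 − 233 = 0; ΔZ = 92 − 91 = +1.
A is unchanged and Z rises by 1 — a neutron has become a proton (β⁻ decay).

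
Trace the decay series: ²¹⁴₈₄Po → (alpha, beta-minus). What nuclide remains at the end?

Bi-210

Start: (A, Z) = (214, 84).
After α: (210, 82).
After β⁻: (210, 83).
Z = 83 is bismuth.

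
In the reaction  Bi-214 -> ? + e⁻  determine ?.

Po-214

Conserve mass number: 214 = A + 0, so A = 214.
Conserve atomic number: 83 = Z − 1, so Z = 84.
Z = 84 is polonium, so the species is Po-214.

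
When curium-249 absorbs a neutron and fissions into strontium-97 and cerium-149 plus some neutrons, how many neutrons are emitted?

4

Conserve mass number: 250 = 97 + 149 + k, so k = 250 − 246 = 4.
Check atomic number: 96 = 38 + 58 + 0 = 96. ✓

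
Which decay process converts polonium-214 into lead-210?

alpha decay

ΔA = 210 − 214 = -4; ΔZ = 82 − 84 = -2.
A drops by 4 and Z drops by 2 — the signature of alpha emission.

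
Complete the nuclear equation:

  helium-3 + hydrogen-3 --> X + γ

Conserve mass number: 3 + 3 = A + 0, so A = 6.
Conserve atomic number: 2 + 1 = Z + 0, so Z = 3.
Z = 3 is lithium, so the species is lithium-6.

Li-6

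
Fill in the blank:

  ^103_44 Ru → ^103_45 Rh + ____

beta-minus particle

Conserve mass number: 103 = 103 + A, so A = 0.
Conserve atomic number: 44 = 45 + Z, so Z = -1.
A = 0 and Z = -1 is ^0_-1 e — a beta-minus particle.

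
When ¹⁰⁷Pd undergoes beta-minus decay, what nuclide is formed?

Beta-minus decay: mass number changes by +0, atomic number by +1.
A: 107 = 107; Z: 46 + 1 = 47.
Z = 47 is silver, so the daughter is ¹⁰⁷Ag.

Ag-107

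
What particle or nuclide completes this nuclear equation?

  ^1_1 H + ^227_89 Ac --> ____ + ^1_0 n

Conserve mass number: 1 + 227 = A + 1, so A = 227.
Conserve atomic number: 1 + 89 = Z + 0, so Z = 90.
Z = 90 is thorium, so the species is ^227_90 Th.

Th-227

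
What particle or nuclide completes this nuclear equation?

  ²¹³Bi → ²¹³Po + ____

beta-minus particle

Conserve mass number: 213 = 213 + A, so A = 0.
Conserve atomic number: 83 = 84 + Z, so Z = -1.
A = 0 and Z = -1 is e⁻ — a beta-minus particle.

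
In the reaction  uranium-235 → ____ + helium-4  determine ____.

Th-231

Conserve mass number: 235 = A + 4, so A = 231.
Conserve atomic number: 92 = Z + 2, so Z = 90.
Z = 90 is thorium, so the species is thorium-231.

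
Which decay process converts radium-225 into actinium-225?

beta-minus decay

ΔA = 225 − 225 = 0; ΔZ = 89 − 88 = +1.
A is unchanged and Z rises by 1 — a neutron has become a proton (β⁻ decay).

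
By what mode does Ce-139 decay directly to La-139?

ΔA = 139 − 139 = 0; ΔZ = 57 − 58 = -1.
A is unchanged and Z drops by 1 — a proton has become a neutron (β⁺ emission or electron capture).

beta-plus decay or electron capture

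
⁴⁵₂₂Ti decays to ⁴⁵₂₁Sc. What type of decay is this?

ΔA = 45 − 45 = 0; ΔZ = 21 − 22 = -1.
A is unchanged and Z drops by 1 — a proton has become a neutron (β⁺ emission or electron capture).

beta-plus decay or electron capture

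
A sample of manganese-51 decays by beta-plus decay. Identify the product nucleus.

Cr-51

Beta-plus decay: mass number changes by +0, atomic number by -1.
A: 51 = 51; Z: 25 − 1 = 24.
Z = 24 is chromium, so the daughter is chromium-51.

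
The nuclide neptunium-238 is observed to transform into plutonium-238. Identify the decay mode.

ΔA = 238 − 238 = 0; ΔZ = 94 − 93 = +1.
A is unchanged and Z rises by 1 — a neutron has become a proton (β⁻ decay).

beta-minus decay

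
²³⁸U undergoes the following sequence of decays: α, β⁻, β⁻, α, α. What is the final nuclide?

Ra-226

Start: (A, Z) = (238, 92).
After α: (234, 90).
After β⁻: (234, 91).
After β⁻: (234, 92).
After α: (230, 90).
After α: (226, 88).
Z = 88 is radium.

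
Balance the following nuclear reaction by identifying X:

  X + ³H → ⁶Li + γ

Conserve mass number: A + 3 = 6 + 0, so A = 3.
Conserve atomic number: Z + 1 = 3 + 0, so Z = 2.
Z = 2 is helium, so the species is ³He.

He-3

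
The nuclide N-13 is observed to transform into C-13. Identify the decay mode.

ΔA = 13 − 13 = 0; ΔZ = 6 − 7 = -1.
A is unchanged and Z drops by 1 — a proton has become a neutron (β⁺ emission or electron capture).

beta-plus decay or electron capture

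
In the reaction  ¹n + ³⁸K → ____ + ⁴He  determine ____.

Conserve mass number: 1 + 38 = A + 4, so A = 35.
Conserve atomic number: 0 + 19 = Z + 2, so Z = 17.
Z = 17 is chlorine, so the species is ³⁵Cl.

Cl-35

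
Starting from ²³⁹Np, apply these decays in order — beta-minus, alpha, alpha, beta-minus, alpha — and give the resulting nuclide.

Ac-227

Start: (A, Z) = (239, 93).
After β⁻: (239, 94).
After α: (235, 92).
After α: (231, 90).
After β⁻: (231, 91).
After α: (227, 89).
Z = 89 is actinium.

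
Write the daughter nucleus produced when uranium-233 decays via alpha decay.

Th-229

Alpha decay: mass number changes by -4, atomic number by -2.
A: 233 − 4 = 229; Z: 92 − 2 = 90.
Z = 90 is thorium, so the daughter is thorium-229.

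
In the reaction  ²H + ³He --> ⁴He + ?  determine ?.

Conserve mass number: 2 + 3 = 4 + A, so A = 1.
Conserve atomic number: 1 + 2 = 2 + Z, so Z = 1.
A = 1 and Z = 1 is ¹H — a proton.

proton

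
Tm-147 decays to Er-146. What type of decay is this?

proton emission

ΔA = 146 − 147 = -1; ΔZ = 68 − 69 = -1.
A drops by 1 and Z drops by 1 — a proton was emitted.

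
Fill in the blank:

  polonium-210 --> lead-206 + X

Conserve mass number: 210 = 206 + A, so A = 4.
Conserve atomic number: 84 = 82 + Z, so Z = 2.
A = 4 and Z = 2 is helium-4 — an alpha particle.

alpha particle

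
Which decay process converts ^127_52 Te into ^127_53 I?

ΔA = 127 − 127 = 0; ΔZ = 53 − 52 = +1.
A is unchanged and Z rises by 1 — a neutron has become a proton (β⁻ decay).

beta-minus decay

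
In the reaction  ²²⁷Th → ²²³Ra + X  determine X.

alpha particle

Conserve mass number: 227 = 223 + A, so A = 4.
Conserve atomic number: 90 = 88 + Z, so Z = 2.
A = 4 and Z = 2 is ⁴He — an alpha particle.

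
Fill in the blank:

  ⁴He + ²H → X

Conserve mass number: 4 + 2 = A, so A = 6.
Conserve atomic number: 2 + 1 = Z, so Z = 3.
Z = 3 is lithium, so the species is ⁶Li.

Li-6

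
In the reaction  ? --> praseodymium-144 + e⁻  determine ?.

Conserve mass number: A = 144 + 0, so A = 144.
Conserve atomic number: Z = 59 − 1, so Z = 58.
Z = 58 is cerium, so the species is cerium-144.

Ce-144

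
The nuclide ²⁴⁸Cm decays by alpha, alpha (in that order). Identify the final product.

U-240

Start: (A, Z) = (248, 96).
After α: (244, 94).
After α: (240, 92).
Z = 92 is uranium.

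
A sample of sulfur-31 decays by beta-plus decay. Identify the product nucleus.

Beta-plus decay: mass number changes by +0, atomic number by -1.
A: 31 = 31; Z: 16 − 1 = 15.
Z = 15 is phosphorus, so the daughter is phosphorus-31.

P-31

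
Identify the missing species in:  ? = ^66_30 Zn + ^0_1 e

Conserve mass number: A = 66 + 0, so A = 66.
Conserve atomic number: Z = 30 + 1, so Z = 31.
Z = 31 is gallium, so the species is ^66_31 Ga.

Ga-66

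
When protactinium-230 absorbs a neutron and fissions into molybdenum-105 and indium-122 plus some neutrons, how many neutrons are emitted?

Conserve mass number: 231 = 105 + 122 + k, so k = 231 − 227 = 4.
Check atomic number: 91 = 42 + 49 + 0 = 91. ✓

4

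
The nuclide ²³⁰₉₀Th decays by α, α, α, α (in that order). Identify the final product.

Start: (A, Z) = (230, 90).
After α: (226, 88).
After α: (222, 86).
After α: (218, 84).
After α: (214, 82).
Z = 82 is lead.

Pb-214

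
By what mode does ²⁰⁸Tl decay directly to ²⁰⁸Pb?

beta-minus decay

ΔA = 208 − 208 = 0; ΔZ = 82 − 81 = +1.
A is unchanged and Z rises by 1 — a neutron has become a proton (β⁻ decay).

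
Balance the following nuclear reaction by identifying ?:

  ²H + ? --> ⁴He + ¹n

Conserve mass number: 2 + A = 4 + 1, so A = 3.
Conserve atomic number: 1 + Z = 2 + 0, so Z = 1.
A = 3 and Z = 1 is ³H — a triton.

triton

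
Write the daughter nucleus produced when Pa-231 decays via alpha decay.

Ac-227

Alpha decay: mass number changes by -4, atomic number by -2.
A: 231 − 4 = 227; Z: 91 − 2 = 89.
Z = 89 is actinium, so the daughter is Ac-227.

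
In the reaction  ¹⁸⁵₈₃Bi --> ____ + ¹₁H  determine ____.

Pb-184

Conserve mass number: 185 = A + 1, so A = 184.
Conserve atomic number: 83 = Z + 1, so Z = 82.
Z = 82 is lead, so the species is ¹⁸⁴₈₂Pb.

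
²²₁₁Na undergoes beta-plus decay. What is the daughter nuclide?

Ne-22

Beta-plus decay: mass number changes by +0, atomic number by -1.
A: 22 = 22; Z: 11 − 1 = 10.
Z = 10 is neon, so the daughter is ²²₁₀Ne.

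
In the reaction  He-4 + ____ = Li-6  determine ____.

deuteron

Conserve mass number: 4 + A = 6, so A = 2.
Conserve atomic number: 2 + Z = 3, so Z = 1.
A = 2 and Z = 1 is H-2 — a deuteron.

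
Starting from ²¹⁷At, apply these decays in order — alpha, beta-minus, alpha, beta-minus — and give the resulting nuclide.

Bi-209

Start: (A, Z) = (217, 85).
After α: (213, 83).
After β⁻: (213, 84).
After α: (209, 82).
After β⁻: (209, 83).
Z = 83 is bismuth.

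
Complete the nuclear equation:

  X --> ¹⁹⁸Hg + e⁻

Au-198

Conserve mass number: A = 198 + 0, so A = 198.
Conserve atomic number: Z = 80 − 1, so Z = 79.
Z = 79 is gold, so the species is ¹⁹⁸Au.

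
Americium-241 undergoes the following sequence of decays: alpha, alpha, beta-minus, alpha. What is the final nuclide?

Th-229

Start: (A, Z) = (241, 95).
After α: (237, 93).
After α: (233, 91).
After β⁻: (233, 92).
After α: (229, 90).
Z = 90 is thorium.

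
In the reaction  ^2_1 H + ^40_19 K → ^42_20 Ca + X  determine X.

gamma ray

Conserve mass number: 2 + 40 = 42 + A, so A = 0.
Conserve atomic number: 1 + 19 = 20 + Z, so Z = 0.
A = 0 and Z = 0 is ^0_0 γ — a gamma ray.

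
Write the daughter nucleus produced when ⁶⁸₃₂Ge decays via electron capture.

Electron capture: mass number changes by +0, atomic number by -1.
A: 68 = 68; Z: 32 − 1 = 31.
Z = 31 is gallium, so the daughter is ⁶⁸₃₁Ga.

Ga-68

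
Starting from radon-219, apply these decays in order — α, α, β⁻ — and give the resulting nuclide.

Bi-211

Start: (A, Z) = (219, 86).
After α: (215, 84).
After α: (211, 82).
After β⁻: (211, 83).
Z = 83 is bismuth.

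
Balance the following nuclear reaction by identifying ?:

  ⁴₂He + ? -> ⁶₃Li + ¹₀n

Conserve mass number: 4 + A = 6 + 1, so A = 3.
Conserve atomic number: 2 + Z = 3 + 0, so Z = 1.
A = 3 and Z = 1 is ³₁H — a triton.

triton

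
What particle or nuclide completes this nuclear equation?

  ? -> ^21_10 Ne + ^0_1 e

Conserve mass number: A = 21 + 0, so A = 21.
Conserve atomic number: Z = 10 + 1, so Z = 11.
Z = 11 is sodium, so the species is ^21_11 Na.

Na-21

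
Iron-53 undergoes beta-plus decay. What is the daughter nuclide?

Mn-53

Beta-plus decay: mass number changes by +0, atomic number by -1.
A: 53 = 53; Z: 26 − 1 = 25.
Z = 25 is manganese, so the daughter is manganese-53.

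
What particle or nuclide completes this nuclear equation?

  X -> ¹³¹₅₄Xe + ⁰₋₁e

Conserve mass number: A = 131 + 0, so A = 131.
Conserve atomic number: Z = 54 − 1, so Z = 53.
Z = 53 is iodine, so the species is ¹³¹₅₃I.

I-131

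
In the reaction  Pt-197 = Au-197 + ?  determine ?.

Conserve mass number: 197 = 197 + A, so A = 0.
Conserve atomic number: 78 = 79 + Z, so Z = -1.
A = 0 and Z = -1 is e⁻ — a beta-minus particle.

beta-minus particle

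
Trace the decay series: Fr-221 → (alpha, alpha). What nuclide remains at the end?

Start: (A, Z) = (221, 87).
After α: (217, 85).
After α: (213, 83).
Z = 83 is bismuth.

Bi-213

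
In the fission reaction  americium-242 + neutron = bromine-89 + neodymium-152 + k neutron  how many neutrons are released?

2

Conserve mass number: 243 = 89 + 152 + k, so k = 243 − 241 = 2.
Check atomic number: 95 = 35 + 60 + 0 = 95. ✓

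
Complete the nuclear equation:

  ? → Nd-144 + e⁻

Conserve mass number: A = 144 + 0, so A = 144.
Conserve atomic number: Z = 60 − 1, so Z = 59.
Z = 59 is praseodymium, so the species is Pr-144.

Pr-144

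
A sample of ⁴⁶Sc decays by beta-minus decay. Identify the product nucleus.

Ti-46

Beta-minus decay: mass number changes by +0, atomic number by +1.
A: 46 = 46; Z: 21 + 1 = 22.
Z = 22 is titanium, so the daughter is ⁴⁶Ti.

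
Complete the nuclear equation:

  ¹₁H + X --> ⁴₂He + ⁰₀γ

triton

Conserve mass number: 1 + A = 4 + 0, so A = 3.
Conserve atomic number: 1 + Z = 2 + 0, so Z = 1.
A = 3 and Z = 1 is ³₁H — a triton.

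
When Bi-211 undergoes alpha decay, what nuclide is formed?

Alpha decay: mass number changes by -4, atomic number by -2.
A: 211 − 4 = 207; Z: 83 − 2 = 81.
Z = 81 is thallium, so the daughter is Tl-207.

Tl-207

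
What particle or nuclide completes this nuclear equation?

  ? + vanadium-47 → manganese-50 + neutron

Conserve mass number: A + 47 = 50 + 1, so A = 4.
Conserve atomic number: Z + 23 = 25 + 0, so Z = 2.
A = 4 and Z = 2 is helium-4 — an alpha particle.

alpha particle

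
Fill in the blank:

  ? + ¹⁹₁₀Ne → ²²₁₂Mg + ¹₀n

alpha particle

Conserve mass number: A + 19 = 22 + 1, so A = 4.
Conserve atomic number: Z + 10 = 12 + 0, so Z = 2.
A = 4 and Z = 2 is ⁴₂He — an alpha particle.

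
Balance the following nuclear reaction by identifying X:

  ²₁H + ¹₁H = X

Conserve mass number: 2 + 1 = A, so A = 3.
Conserve atomic number: 1 + 1 = Z, so Z = 2.
Z = 2 is helium, so the species is ³₂He.

He-3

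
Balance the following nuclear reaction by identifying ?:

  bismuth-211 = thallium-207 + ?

alpha particle

Conserve mass number: 211 = 207 + A, so A = 4.
Conserve atomic number: 83 = 81 + Z, so Z = 2.
A = 4 and Z = 2 is helium-4 — an alpha particle.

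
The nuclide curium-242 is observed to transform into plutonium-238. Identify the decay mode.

ΔA = 238 − 242 = -4; ΔZ = 94 − 96 = -2.
A drops by 4 and Z drops by 2 — the signature of alpha emission.

alpha decay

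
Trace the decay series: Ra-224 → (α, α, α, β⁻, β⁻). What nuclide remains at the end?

Start: (A, Z) = (224, 88).
After α: (220, 86).
After α: (216, 84).
After α: (212, 82).
After β⁻: (212, 83).
After β⁻: (212, 84).
Z = 84 is polonium.

Po-212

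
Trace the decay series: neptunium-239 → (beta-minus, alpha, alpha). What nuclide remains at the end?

Th-231

Start: (A, Z) = (239, 93).
After β⁻: (239, 94).
After α: (235, 92).
After α: (231, 90).
Z = 90 is thorium.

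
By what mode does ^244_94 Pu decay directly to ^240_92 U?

ΔA = 240 − 244 = -4; ΔZ = 92 − 94 = -2.
A drops by 4 and Z drops by 2 — the signature of alpha emission.

alpha decay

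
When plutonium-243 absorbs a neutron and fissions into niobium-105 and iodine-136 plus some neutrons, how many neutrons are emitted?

3

Conserve mass number: 244 = 105 + 136 + k, so k = 244 − 241 = 3.
Check atomic number: 94 = 41 + 53 + 0 = 94. ✓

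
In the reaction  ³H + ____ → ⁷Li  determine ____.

alpha particle

Conserve mass number: 3 + A = 7, so A = 4.
Conserve atomic number: 1 + Z = 3, so Z = 2.
A = 4 and Z = 2 is ⁴He — an alpha particle.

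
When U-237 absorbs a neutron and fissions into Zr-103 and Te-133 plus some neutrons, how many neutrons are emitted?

Conserve mass number: 238 = 103 + 133 + k, so k = 238 − 236 = 2.
Check atomic number: 92 = 40 + 52 + 0 = 92. ✓

2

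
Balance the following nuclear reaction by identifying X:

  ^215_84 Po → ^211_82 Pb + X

alpha particle

Conserve mass number: 215 = 211 + A, so A = 4.
Conserve atomic number: 84 = 82 + Z, so Z = 2.
A = 4 and Z = 2 is ^4_2 He — an alpha particle.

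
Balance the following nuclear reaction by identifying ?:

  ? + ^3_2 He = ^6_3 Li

triton

Conserve mass number: A + 3 = 6, so A = 3.
Conserve atomic number: Z + 2 = 3, so Z = 1.
A = 3 and Z = 1 is ^3_1 H — a triton.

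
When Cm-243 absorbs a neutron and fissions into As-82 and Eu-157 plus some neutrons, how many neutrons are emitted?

Conserve mass number: 244 = 82 + 157 + k, so k = 244 − 239 = 5.
Check atomic number: 96 = 33 + 63 + 0 = 96. ✓

5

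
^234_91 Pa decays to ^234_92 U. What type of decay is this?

ΔA = 234 − 234 = 0; ΔZ = 92 − 91 = +1.
A is unchanged and Z rises by 1 — a neutron has become a proton (β⁻ decay).

beta-minus decay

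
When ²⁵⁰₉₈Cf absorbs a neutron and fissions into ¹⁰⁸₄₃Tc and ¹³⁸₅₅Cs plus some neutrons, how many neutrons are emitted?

Conserve mass number: 251 = 108 + 138 + k, so k = 251 − 246 = 5.
Check atomic number: 98 = 43 + 55 + 0 = 98. ✓

5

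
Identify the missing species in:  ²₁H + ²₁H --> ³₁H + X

proton

Conserve mass number: 2 + 2 = 3 + A, so A = 1.
Conserve atomic number: 1 + 1 = 1 + Z, so Z = 1.
A = 1 and Z = 1 is ¹₁H — a proton.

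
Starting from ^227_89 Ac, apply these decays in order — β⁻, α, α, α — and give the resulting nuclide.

Start: (A, Z) = (227, 89).
After β⁻: (227, 90).
After α: (223, 88).
After α: (219, 86).
After α: (215, 84).
Z = 84 is polonium.

Po-215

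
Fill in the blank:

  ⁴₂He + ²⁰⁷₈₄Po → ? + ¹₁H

At-210

Conserve mass number: 4 + 207 = A + 1, so A = 210.
Conserve atomic number: 2 + 84 = Z + 1, so Z = 85.
Z = 85 is astatine, so the species is ²¹⁰₈₅At.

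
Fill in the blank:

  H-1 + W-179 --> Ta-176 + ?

alpha particle

Conserve mass number: 1 + 179 = 176 + A, so A = 4.
Conserve atomic number: 1 + 74 = 73 + Z, so Z = 2.
A = 4 and Z = 2 is He-4 — an alpha particle.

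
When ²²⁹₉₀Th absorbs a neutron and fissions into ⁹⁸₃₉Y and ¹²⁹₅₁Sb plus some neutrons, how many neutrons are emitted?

3

Conserve mass number: 230 = 98 + 129 + k, so k = 230 − 227 = 3.
Check atomic number: 90 = 39 + 51 + 0 = 90. ✓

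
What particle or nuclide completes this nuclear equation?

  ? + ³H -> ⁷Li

alpha particle

Conserve mass number: A + 3 = 7, so A = 4.
Conserve atomic number: Z + 1 = 3, so Z = 2.
A = 4 and Z = 2 is ⁴He — an alpha particle.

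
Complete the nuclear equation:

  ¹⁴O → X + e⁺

N-14

Conserve mass number: 14 = A + 0, so A = 14.
Conserve atomic number: 8 = Z + 1, so Z = 7.
Z = 7 is nitrogen, so the species is ¹⁴N.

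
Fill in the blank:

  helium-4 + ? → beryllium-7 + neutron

alpha particle

Conserve mass number: 4 + A = 7 + 1, so A = 4.
Conserve atomic number: 2 + Z = 4 + 0, so Z = 2.
A = 4 and Z = 2 is helium-4 — an alpha particle.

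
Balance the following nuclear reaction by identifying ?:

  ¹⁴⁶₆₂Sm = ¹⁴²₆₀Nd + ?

Conserve mass number: 146 = 142 + A, so A = 4.
Conserve atomic number: 62 = 60 + Z, so Z = 2.
A = 4 and Z = 2 is ⁴₂He — an alpha particle.

alpha particle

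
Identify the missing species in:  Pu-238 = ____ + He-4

U-234

Conserve mass number: 238 = A + 4, so A = 234.
Conserve atomic number: 94 = Z + 2, so Z = 92.
Z = 92 is uranium, so the species is U-234.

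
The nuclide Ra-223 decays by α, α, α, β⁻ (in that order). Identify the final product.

Start: (A, Z) = (223, 88).
After α: (219, 86).
After α: (215, 84).
After α: (211, 82).
After β⁻: (211, 83).
Z = 83 is bismuth.

Bi-211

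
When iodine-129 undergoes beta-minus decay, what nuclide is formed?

Xe-129

Beta-minus decay: mass number changes by +0, atomic number by +1.
A: 129 = 129; Z: 53 + 1 = 54.
Z = 54 is xenon, so the daughter is xenon-129.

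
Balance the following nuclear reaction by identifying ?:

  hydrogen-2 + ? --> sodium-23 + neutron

Ne-22

Conserve mass number: 2 + A = 23 + 1, so A = 22.
Conserve atomic number: 1 + Z = 11 + 0, so Z = 10.
Z = 10 is neon, so the species is neon-22.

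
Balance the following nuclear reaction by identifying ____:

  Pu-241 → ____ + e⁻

Am-241

Conserve mass number: 241 = A + 0, so A = 241.
Conserve atomic number: 94 = Z − 1, so Z = 95.
Z = 95 is americium, so the species is Am-241.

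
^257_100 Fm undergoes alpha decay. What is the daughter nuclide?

Alpha decay: mass number changes by -4, atomic number by -2.
A: 257 − 4 = 253; Z: 100 − 2 = 98.
Z = 98 is californium, so the daughter is ^253_98 Cf.

Cf-253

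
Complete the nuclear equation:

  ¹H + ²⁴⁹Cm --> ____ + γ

Bk-250

Conserve mass number: 1 + 249 = A + 0, so A = 250.
Conserve atomic number: 1 + 96 = Z + 0, so Z = 97.
Z = 97 is berkelium, so the species is ²⁵⁰Bk.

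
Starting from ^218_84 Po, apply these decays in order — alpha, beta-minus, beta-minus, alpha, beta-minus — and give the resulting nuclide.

Start: (A, Z) = (218, 84).
After α: (214, 82).
After β⁻: (214, 83).
After β⁻: (214, 84).
After α: (210, 82).
After β⁻: (210, 83).
Z = 83 is bismuth.

Bi-210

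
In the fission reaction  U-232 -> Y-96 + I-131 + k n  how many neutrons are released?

5

Conserve mass number: 232 = 96 + 131 + k, so k = 232 − 227 = 5.
Check atomic number: 92 = 39 + 53 + 0 = 92. ✓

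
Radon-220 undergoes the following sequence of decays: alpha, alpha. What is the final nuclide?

Pb-212

Start: (A, Z) = (220, 86).
After α: (216, 84).
After α: (212, 82).
Z = 82 is lead.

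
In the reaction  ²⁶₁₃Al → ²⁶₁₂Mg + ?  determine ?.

positron

Conserve mass number: 26 = 26 + A, so A = 0.
Conserve atomic number: 13 = 12 + Z, so Z = 1.
A = 0 and Z = 1 is ⁰₁e — a positron.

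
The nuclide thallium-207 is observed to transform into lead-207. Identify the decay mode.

ΔA = 207 − 207 = 0; ΔZ = 82 − 81 = +1.
A is unchanged and Z rises by 1 — a neutron has become a proton (β⁻ decay).

beta-minus decay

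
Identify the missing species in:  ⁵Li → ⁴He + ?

Conserve mass number: 5 = 4 + A, so A = 1.
Conserve atomic number: 3 = 2 + Z, so Z = 1.
A = 1 and Z = 1 is ¹H — a proton.

proton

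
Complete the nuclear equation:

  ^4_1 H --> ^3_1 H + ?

neutron

Conserve mass number: 4 = 3 + A, so A = 1.
Conserve atomic number: 1 = 1 + Z, so Z = 0.
A = 1 and Z = 0 is ^1_0 n — a neutron.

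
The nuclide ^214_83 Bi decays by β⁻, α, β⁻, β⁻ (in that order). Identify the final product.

Start: (A, Z) = (214, 83).
After β⁻: (214, 84).
After α: (210, 82).
After β⁻: (210, 83).
After β⁻: (210, 84).
Z = 84 is polonium.

Po-210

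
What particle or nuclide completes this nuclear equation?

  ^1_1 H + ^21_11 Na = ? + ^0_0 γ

Conserve mass number: 1 + 21 = A + 0, so A = 22.
Conserve atomic number: 1 + 11 = Z + 0, so Z = 12.
Z = 12 is magnesium, so the species is ^22_12 Mg.

Mg-22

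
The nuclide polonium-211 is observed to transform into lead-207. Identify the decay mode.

ΔA = 207 − 211 = -4; ΔZ = 82 − 84 = -2.
A drops by 4 and Z drops by 2 — the signature of alpha emission.

alpha decay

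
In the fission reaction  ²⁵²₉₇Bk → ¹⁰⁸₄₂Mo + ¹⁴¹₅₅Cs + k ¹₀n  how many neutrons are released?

3

Conserve mass number: 252 = 108 + 141 + k, so k = 252 − 249 = 3.
Check atomic number: 97 = 42 + 55 + 0 = 97. ✓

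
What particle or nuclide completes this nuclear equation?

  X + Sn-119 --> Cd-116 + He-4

neutron

Conserve mass number: A + 119 = 116 + 4, so A = 1.
Conserve atomic number: Z + 50 = 48 + 2, so Z = 0.
A = 1 and Z = 0 is n — a neutron.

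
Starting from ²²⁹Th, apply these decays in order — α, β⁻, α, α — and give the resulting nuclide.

At-217

Start: (A, Z) = (229, 90).
After α: (225, 88).
After β⁻: (225, 89).
After α: (221, 87).
After α: (217, 85).
Z = 85 is astatine.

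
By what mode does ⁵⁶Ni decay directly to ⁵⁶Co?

ΔA = 56 − 56 = 0; ΔZ = 27 − 28 = -1.
A is unchanged and Z drops by 1 — a proton has become a neutron (β⁺ emission or electron capture).

beta-plus decay or electron capture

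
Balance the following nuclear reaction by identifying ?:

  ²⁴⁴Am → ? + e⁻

Conserve mass number: 244 = A + 0, so A = 244.
Conserve atomic number: 95 = Z − 1, so Z = 96.
Z = 96 is curium, so the species is ²⁴⁴Cm.

Cm-244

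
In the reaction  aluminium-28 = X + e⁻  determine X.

Conserve mass number: 28 = A + 0, so A = 28.
Conserve atomic number: 13 = Z − 1, so Z = 14.
Z = 14 is silicon, so the species is silicon-28.

Si-28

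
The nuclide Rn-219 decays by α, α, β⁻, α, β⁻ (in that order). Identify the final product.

Pb-207

Start: (A, Z) = (219, 86).
After α: (215, 84).
After α: (211, 82).
After β⁻: (211, 83).
After α: (207, 81).
After β⁻: (207, 82).
Z = 82 is lead.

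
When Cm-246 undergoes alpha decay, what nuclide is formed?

Alpha decay: mass number changes by -4, atomic number by -2.
A: 246 − 4 = 242; Z: 96 − 2 = 94.
Z = 94 is plutonium, so the daughter is Pu-242.

Pu-242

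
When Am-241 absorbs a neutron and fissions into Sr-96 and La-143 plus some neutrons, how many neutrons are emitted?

Conserve mass number: 242 = 96 + 143 + k, so k = 242 − 239 = 3.
Check atomic number: 95 = 38 + 57 + 0 = 95. ✓

3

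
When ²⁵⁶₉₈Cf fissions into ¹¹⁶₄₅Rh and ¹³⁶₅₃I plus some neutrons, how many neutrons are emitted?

4

Conserve mass number: 256 = 116 + 136 + k, so k = 256 − 252 = 4.
Check atomic number: 98 = 45 + 53 + 0 = 98. ✓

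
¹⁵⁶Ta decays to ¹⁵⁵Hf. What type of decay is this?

ΔA = 155 − 156 = -1; ΔZ = 72 − 73 = -1.
A drops by 1 and Z drops by 1 — a proton was emitted.

proton emission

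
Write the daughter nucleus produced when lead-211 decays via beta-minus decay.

Beta-minus decay: mass number changes by +0, atomic number by +1.
A: 211 = 211; Z: 82 + 1 = 83.
Z = 83 is bismuth, so the daughter is bismuth-211.

Bi-211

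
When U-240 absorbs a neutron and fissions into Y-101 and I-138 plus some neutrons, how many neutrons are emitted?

Conserve mass number: 241 = 101 + 138 + k, so k = 241 − 239 = 2.
Check atomic number: 92 = 39 + 53 + 0 = 92. ✓

2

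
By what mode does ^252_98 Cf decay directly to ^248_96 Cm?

alpha decay

ΔA = 248 − 252 = -4; ΔZ = 96 − 98 = -2.
A drops by 4 and Z drops by 2 — the signature of alpha emission.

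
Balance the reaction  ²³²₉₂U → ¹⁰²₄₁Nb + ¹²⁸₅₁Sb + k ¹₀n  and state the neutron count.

2

Conserve mass number: 232 = 102 + 128 + k, so k = 232 − 230 = 2.
Check atomic number: 92 = 41 + 51 + 0 = 92. ✓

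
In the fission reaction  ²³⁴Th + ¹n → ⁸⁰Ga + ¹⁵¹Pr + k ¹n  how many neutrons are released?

4

Conserve mass number: 235 = 80 + 151 + k, so k = 235 − 231 = 4.
Check atomic number: 90 = 31 + 59 + 0 = 90. ✓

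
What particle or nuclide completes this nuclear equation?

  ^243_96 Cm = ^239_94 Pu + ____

Conserve mass number: 243 = 239 + A, so A = 4.
Conserve atomic number: 96 = 94 + Z, so Z = 2.
A = 4 and Z = 2 is ^4_2 He — an alpha particle.

alpha particle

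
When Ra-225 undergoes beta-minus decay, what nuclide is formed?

Beta-minus decay: mass number changes by +0, atomic number by +1.
A: 225 = 225; Z: 88 + 1 = 89.
Z = 89 is actinium, so the daughter is Ac-225.

Ac-225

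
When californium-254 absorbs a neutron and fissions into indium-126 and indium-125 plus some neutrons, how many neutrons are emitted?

4

Conserve mass number: 255 = 126 + 125 + k, so k = 255 − 251 = 4.
Check atomic number: 98 = 49 + 49 + 0 = 98. ✓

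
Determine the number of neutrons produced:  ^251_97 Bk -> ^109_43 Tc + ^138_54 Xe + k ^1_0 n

Conserve mass number: 251 = 109 + 138 + k, so k = 251 − 247 = 4.
Check atomic number: 97 = 43 + 54 + 0 = 97. ✓

4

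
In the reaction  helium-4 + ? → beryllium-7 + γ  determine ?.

Conserve mass number: 4 + A = 7 + 0, so A = 3.
Conserve atomic number: 2 + Z = 4 + 0, so Z = 2.
Z = 2 is helium, so the species is helium-3.

He-3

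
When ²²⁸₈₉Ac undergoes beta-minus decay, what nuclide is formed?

Beta-minus decay: mass number changes by +0, atomic number by +1.
A: 228 = 228; Z: 89 + 1 = 90.
Z = 90 is thorium, so the daughter is ²²⁸₉₀Th.

Th-228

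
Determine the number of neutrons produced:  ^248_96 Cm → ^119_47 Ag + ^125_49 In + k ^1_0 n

4

Conserve mass number: 248 = 119 + 125 + k, so k = 248 − 244 = 4.
Check atomic number: 96 = 47 + 49 + 0 = 96. ✓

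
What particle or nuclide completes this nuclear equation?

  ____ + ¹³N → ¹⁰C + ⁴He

proton

Conserve mass number: A + 13 = 10 + 4, so A = 1.
Conserve atomic number: Z + 7 = 6 + 2, so Z = 1.
A = 1 and Z = 1 is ¹H — a proton.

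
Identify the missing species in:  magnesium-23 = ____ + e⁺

Conserve mass number: 23 = A + 0, so A = 23.
Conserve atomic number: 12 = Z + 1, so Z = 11.
Z = 11 is sodium, so the species is sodium-23.

Na-23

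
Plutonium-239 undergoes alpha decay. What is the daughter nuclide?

U-235

Alpha decay: mass number changes by -4, atomic number by -2.
A: 239 − 4 = 235; Z: 94 − 2 = 92.
Z = 92 is uranium, so the daughter is uranium-235.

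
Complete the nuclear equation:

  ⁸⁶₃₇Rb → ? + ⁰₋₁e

Conserve mass number: 86 = A + 0, so A = 86.
Conserve atomic number: 37 = Z − 1, so Z = 38.
Z = 38 is strontium, so the species is ⁸⁶₃₈Sr.

Sr-86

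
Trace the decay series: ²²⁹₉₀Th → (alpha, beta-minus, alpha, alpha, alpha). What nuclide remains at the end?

Start: (A, Z) = (229, 90).
After α: (225, 88).
After β⁻: (225, 89).
After α: (221, 87).
After α: (217, 85).
After α: (213, 83).
Z = 83 is bismuth.

Bi-213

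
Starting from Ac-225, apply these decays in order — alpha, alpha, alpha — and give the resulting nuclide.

Bi-213

Start: (A, Z) = (225, 89).
After α: (221, 87).
After α: (217, 85).
After α: (213, 83).
Z = 83 is bismuth.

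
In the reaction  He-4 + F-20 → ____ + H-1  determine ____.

Ne-23

Conserve mass number: 4 + 20 = A + 1, so A = 23.
Conserve atomic number: 2 + 9 = Z + 1, so Z = 10.
Z = 10 is neon, so the species is Ne-23.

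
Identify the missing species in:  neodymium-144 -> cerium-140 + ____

alpha particle

Conserve mass number: 144 = 140 + A, so A = 4.
Conserve atomic number: 60 = 58 + Z, so Z = 2.
A = 4 and Z = 2 is helium-4 — an alpha particle.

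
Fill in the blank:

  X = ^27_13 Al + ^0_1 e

Conserve mass number: A = 27 + 0, so A = 27.
Conserve atomic number: Z = 13 + 1, so Z = 14.
Z = 14 is silicon, so the species is ^27_14 Si.

Si-27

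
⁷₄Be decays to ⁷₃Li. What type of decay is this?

beta-plus decay or electron capture

ΔA = 7 − 7 = 0; ΔZ = 3 − 4 = -1.
A is unchanged and Z drops by 1 — a proton has become a neutron (β⁺ emission or electron capture).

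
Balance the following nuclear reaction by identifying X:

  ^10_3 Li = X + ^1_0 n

Conserve mass number: 10 = A + 1, so A = 9.
Conserve atomic number: 3 = Z + 0, so Z = 3.
Z = 3 is lithium, so the species is ^9_3 Li.

Li-9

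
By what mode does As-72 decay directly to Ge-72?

ΔA = 72 − 72 = 0; ΔZ = 32 − 33 = -1.
A is unchanged and Z drops by 1 — a proton has become a neutron (β⁺ emission or electron capture).

beta-plus decay or electron capture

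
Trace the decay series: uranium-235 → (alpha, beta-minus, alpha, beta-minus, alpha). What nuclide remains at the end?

Ra-223

Start: (A, Z) = (235, 92).
After α: (231, 90).
After β⁻: (231, 91).
After α: (227, 89).
After β⁻: (227, 90).
After α: (223, 88).
Z = 88 is radium.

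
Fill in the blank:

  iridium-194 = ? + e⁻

Conserve mass number: 194 = A + 0, so A = 194.
Conserve atomic number: 77 = Z − 1, so Z = 78.
Z = 78 is platinum, so the species is platinum-194.

Pt-194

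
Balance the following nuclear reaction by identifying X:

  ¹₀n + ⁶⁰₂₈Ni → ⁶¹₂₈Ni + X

gamma ray

Conserve mass number: 1 + 60 = 61 + A, so A = 0.
Conserve atomic number: 0 + 28 = 28 + Z, so Z = 0.
A = 0 and Z = 0 is ⁰₀γ — a gamma ray.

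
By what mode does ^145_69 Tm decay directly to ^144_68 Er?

proton emission

ΔA = 144 − 145 = -1; ΔZ = 68 − 69 = -1.
A drops by 1 and Z drops by 1 — a proton was emitted.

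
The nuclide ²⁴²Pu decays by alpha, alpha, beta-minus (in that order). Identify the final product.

Start: (A, Z) = (242, 94).
After α: (238, 92).
After α: (234, 90).
After β⁻: (234, 91).
Z = 91 is protactinium.

Pa-234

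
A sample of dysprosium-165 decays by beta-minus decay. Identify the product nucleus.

Beta-minus decay: mass number changes by +0, atomic number by +1.
A: 165 = 165; Z: 66 + 1 = 67.
Z = 67 is holmium, so the daughter is holmium-165.

Ho-165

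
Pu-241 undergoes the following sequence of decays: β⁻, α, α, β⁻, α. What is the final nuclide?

Th-229

Start: (A, Z) = (241, 94).
After β⁻: (241, 95).
After α: (237, 93).
After α: (233, 91).
After β⁻: (233, 92).
After α: (229, 90).
Z = 90 is thorium.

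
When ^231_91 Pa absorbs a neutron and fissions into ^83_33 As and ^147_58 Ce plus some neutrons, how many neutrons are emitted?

2

Conserve mass number: 232 = 83 + 147 + k, so k = 232 − 230 = 2.
Check atomic number: 91 = 33 + 58 + 0 = 91. ✓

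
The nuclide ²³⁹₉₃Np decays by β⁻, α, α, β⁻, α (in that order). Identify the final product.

Ac-227

Start: (A, Z) = (239, 93).
After β⁻: (239, 94).
After α: (235, 92).
After α: (231, 90).
After β⁻: (231, 91).
After α: (227, 89).
Z = 89 is actinium.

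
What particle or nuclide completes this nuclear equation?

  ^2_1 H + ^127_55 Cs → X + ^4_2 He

Conserve mass number: 2 + 127 = A + 4, so A = 125.
Conserve atomic number: 1 + 55 = Z + 2, so Z = 54.
Z = 54 is xenon, so the species is ^125_54 Xe.

Xe-125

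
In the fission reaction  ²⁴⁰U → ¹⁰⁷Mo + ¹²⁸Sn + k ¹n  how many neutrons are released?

5

Conserve mass number: 240 = 107 + 128 + k, so k = 240 − 235 = 5.
Check atomic number: 92 = 42 + 50 + 0 = 92. ✓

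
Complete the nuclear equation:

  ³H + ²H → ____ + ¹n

He-4

Conserve mass number: 3 + 2 = A + 1, so A = 4.
Conserve atomic number: 1 + 1 = Z + 0, so Z = 2.
A = 4 and Z = 2 is ⁴He — an alpha particle.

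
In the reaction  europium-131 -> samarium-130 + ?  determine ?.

Conserve mass number: 131 = 130 + A, so A = 1.
Conserve atomic number: 63 = 62 + Z, so Z = 1.
A = 1 and Z = 1 is hydrogen-1 — a proton.

proton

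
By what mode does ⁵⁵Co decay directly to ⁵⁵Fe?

beta-plus decay or electron capture

ΔA = 55 − 55 = 0; ΔZ = 26 − 27 = -1.
A is unchanged and Z drops by 1 — a proton has become a neutron (β⁺ emission or electron capture).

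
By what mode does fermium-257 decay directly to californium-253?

ΔA = 253 − 257 = -4; ΔZ = 98 − 100 = -2.
A drops by 4 and Z drops by 2 — the signature of alpha emission.

alpha decay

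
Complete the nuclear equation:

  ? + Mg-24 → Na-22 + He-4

Conserve mass number: A + 24 = 22 + 4, so A = 2.
Conserve atomic number: Z + 12 = 11 + 2, so Z = 1.
A = 2 and Z = 1 is H-2 — a deuteron.

deuteron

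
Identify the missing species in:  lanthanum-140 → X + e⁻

Ce-140

Conserve mass number: 140 = A + 0, so A = 140.
Conserve atomic number: 57 = Z − 1, so Z = 58.
Z = 58 is cerium, so the species is cerium-140.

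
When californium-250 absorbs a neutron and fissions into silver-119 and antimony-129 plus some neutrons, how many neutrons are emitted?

3

Conserve mass number: 251 = 119 + 129 + k, so k = 251 − 248 = 3.
Check atomic number: 98 = 47 + 51 + 0 = 98. ✓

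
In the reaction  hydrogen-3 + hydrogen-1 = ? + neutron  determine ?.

Conserve mass number: 3 + 1 = A + 1, so A = 3.
Conserve atomic number: 1 + 1 = Z + 0, so Z = 2.
Z = 2 is helium, so the species is helium-3.

He-3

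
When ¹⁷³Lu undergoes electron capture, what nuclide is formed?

Yb-173

Electron capture: mass number changes by +0, atomic number by -1.
A: 173 = 173; Z: 71 − 1 = 70.
Z = 70 is ytterbium, so the daughter is ¹⁷³Yb.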